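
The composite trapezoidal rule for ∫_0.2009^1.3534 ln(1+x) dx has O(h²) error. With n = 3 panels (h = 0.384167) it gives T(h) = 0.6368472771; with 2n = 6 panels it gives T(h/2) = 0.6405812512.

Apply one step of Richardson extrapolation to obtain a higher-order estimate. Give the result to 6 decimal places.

0.641826

With r = 2 the leading error scales as h^2, so the weight is 2^2 = 4.
Weighted: 2.5623250048 − 0.6368472771 = 1.9254777277
Divide by 2^2 − 1 = 3.
Result: 0.6418259092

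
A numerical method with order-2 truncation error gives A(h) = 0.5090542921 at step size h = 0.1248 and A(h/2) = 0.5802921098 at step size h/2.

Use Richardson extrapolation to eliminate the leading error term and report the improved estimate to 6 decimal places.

Order 2 gives 2^r = 4 and 2^r − 1 = 3.
Numerator 4·A(h/2) − A(h) = 4·0.5802921098 − 0.5090542921 = 1.8121141471
Divide by 2^2 − 1 = 3.
Extrapolated: 1.8121141471 / 3 = 0.6040380490

0.604038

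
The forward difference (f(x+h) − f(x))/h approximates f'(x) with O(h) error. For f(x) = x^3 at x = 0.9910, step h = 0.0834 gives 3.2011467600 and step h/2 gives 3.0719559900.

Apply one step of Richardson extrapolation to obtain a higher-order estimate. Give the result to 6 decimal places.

Order 1 gives 2^r = 2 and 2^r − 1 = 1.
Weighted: 6.1439119800 − 3.2011467600 = 2.9427652200
2.9427652200 ÷ 1 = 2.9427652200

2.942765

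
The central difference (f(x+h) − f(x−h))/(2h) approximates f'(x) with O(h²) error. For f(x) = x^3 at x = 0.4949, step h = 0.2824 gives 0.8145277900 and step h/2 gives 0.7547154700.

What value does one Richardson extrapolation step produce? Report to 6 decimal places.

0.734778

The method has order 2: 2^2 = 4.
4×0.7547154700 − 0.8145277900 = 2.2043340900
Denominator 4 − 1 = 3.
Result: 0.7347780300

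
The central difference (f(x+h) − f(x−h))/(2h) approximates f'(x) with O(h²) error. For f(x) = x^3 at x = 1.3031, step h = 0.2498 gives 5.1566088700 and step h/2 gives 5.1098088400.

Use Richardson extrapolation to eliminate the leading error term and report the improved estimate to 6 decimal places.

Leading term ∝ h^2; use weight 4 = 2^2.
4×5.1098088400 = 20.4392353600; 20.4392353600 − 5.1566088700 = 15.2826264900
Denominator 4 − 1 = 3.
15.2826264900 ÷ 3 = 5.0942088300

5.094209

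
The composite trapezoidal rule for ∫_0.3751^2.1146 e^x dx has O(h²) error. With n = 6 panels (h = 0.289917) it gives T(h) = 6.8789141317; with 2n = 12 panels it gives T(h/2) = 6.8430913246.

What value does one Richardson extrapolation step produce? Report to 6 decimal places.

r = 2: numerator weight 4, denominator 3.
4×6.8430913246 = 27.3723652984; subtract 6.8789141317 → 20.4934511667
20.4934511667 ÷ 3 = 6.8311503889

6.831150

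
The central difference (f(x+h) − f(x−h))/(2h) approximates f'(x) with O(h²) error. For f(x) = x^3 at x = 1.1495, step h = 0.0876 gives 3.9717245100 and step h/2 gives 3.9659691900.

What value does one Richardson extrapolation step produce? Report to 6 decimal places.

Order 2 gives 2^r = 4 and 2^r − 1 = 3.
4×3.9659691900 = 15.8638767600; subtract 3.9717245100 → 11.8921522500
R = 11.8921522500/3 = 3.9640507500

3.964051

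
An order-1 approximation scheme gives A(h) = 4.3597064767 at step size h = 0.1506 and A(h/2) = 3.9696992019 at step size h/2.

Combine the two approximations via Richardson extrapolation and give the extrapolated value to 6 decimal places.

Method order is 1; weight 2^1 = 2.
2 × 3.9696992019 = 7.9393984038; subtract 4.3597064767 → 3.5796919271
Denominator 2 − 1 = 1.
So the Richardson estimate is 3.5796919271.

3.579692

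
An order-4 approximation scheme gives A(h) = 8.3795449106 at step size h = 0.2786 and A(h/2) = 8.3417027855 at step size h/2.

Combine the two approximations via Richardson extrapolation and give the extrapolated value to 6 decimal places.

With r = 4 the leading error scales as h^4, so the weight is 2^4 = 16.
Top: 16(8.3417027855) − (8.3795449106) = 125.0876996574
Divide by 2^4 − 1 = 15.
125.0876996574 ÷ 15 = 8.3391799772
Shift from A(h/2): −0.0025228083.

8.339180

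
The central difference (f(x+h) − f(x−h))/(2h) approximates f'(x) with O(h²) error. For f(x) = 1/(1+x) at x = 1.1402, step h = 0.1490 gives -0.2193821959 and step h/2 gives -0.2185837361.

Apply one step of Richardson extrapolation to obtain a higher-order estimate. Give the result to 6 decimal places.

Order 2 gives 2^r = 4 and 2^r − 1 = 3.
4·(-0.2185837361) = -0.8743349444; subtract (-0.2193821959) → -0.6549527485
(-0.6549527485) ÷ 3 = -0.2183175828
Correction |R − A(h/2)| = 2.662e-04; gap |A(h/2) − A(h)| = 7.985e-04.

-0.218318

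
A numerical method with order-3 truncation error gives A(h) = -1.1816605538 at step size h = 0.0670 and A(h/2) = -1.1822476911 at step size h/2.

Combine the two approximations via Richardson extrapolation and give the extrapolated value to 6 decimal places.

Error is O(h^3); halving h shrinks it by 2^3 = 8.
Top: 8(-1.1822476911) − (-1.1816605538) = -8.2763209750
(8 × (-1.1822476911) − (-1.1816605538))/(8 − 1) = -1.1823315679

-1.182332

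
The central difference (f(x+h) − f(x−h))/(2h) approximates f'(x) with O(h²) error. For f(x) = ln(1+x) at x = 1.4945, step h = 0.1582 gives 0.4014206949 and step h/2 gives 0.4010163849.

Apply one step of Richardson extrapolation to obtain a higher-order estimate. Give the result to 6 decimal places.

r = 2: numerator weight 4, denominator 3.
Weighted: 1.6040655396 − 0.4014206949 = 1.2026448447
1.2026448447 ÷ 3 = 0.4008816149

0.400882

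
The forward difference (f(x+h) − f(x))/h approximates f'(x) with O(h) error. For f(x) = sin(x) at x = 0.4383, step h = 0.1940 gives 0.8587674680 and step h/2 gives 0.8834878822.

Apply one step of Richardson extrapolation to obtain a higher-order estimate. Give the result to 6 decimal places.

Order 1 gives 2^r = 2 and 2^r − 1 = 1.
Weighted: 1.7669757644 − 0.8587674680 = 0.9082082964
Denominator 2 − 1 = 1.
Result: 0.9082082964
Shift from A(h/2): +0.0247204142.

0.908208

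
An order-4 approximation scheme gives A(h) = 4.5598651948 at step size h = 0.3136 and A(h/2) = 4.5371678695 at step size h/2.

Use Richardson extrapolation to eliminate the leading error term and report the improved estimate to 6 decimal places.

Leading term ∝ h^4; use weight 16 = 2^4.
16*4.5371678695 − 4.5598651948 = 68.0348207172
Denominator 16 − 1 = 15.
68.0348207172 ÷ 15 = 4.5356547145
Gap between inputs: 2.270e-02; correction applied: −0.0015131550.

4.535655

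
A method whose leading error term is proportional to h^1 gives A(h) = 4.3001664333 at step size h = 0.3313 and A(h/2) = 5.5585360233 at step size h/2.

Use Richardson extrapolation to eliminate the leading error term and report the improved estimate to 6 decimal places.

Leading term ∝ h^1; use weight 2 = 2^1.
Numerator 2·A(h/2) − A(h) = 2·5.5585360233 − 4.3001664333 = 6.8169056133
Denominator 2 − 1 = 1.
So the Richardson estimate is 6.8169056133.

6.816906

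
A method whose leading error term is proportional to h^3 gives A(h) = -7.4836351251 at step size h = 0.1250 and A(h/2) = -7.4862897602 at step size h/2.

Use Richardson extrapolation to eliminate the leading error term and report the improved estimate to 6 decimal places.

With r = 3 the leading error scales as h^3, so the weight is 2^3 = 8.
Difference of the inputs: -7.4862897602 − (-7.4836351251) = -0.0026546351
Correction (A(h/2) − A(h))/(8 − 1) = (-0.0026546351)/7 = -0.0003792336
R = A(h/2) + (A(h/2) − A(h))/7 = -7.4862897602 − 0.0003792336 = -7.4866689938

-7.486669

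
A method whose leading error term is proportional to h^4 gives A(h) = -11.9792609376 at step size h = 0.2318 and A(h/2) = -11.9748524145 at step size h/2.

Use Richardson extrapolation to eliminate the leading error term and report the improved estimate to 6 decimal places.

Method order is 4; weight 2^4 = 16.
2^4 × A(h/2) = -191.5976386320; minus A(h) gives -179.6183776944.
Extrapolated: (-179.6183776944) / 15 = -11.9745585130

-11.974559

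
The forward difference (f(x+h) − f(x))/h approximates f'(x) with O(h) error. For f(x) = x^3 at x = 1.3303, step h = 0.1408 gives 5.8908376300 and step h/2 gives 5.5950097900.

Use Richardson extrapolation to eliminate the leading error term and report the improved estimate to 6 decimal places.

5.299182

r = 1, so 2^r = 2.
Numerator 2×A(h/2) − A(h) = 2×5.5950097900 − 5.8908376300 = 5.2991819500
(2×5.5950097900 − 5.8908376300)/(2 − 1) = 5.2991819500
Correction |R − A(h/2)| = 2.958e-01; gap |A(h/2) − A(h)| = 2.958e-01.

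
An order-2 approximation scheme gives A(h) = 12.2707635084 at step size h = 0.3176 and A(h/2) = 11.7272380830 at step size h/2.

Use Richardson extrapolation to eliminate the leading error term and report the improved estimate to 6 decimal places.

Method order is 2; weight 2^2 = 4.
4*11.7272380830 = 46.9089523320; subtract 12.2707635084 → 34.6381888236
Denominator 4 − 1 = 3.
34.6381888236 ÷ 3 = 11.5460629412

11.546063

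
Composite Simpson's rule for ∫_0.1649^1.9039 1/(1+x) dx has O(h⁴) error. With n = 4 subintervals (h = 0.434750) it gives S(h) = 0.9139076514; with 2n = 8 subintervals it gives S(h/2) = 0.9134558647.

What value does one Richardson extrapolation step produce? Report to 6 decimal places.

0.913426

Leading term ∝ h^4; use weight 16 = 2^4.
16×0.9134558647 − 0.9139076514 = 13.7013861838
Divide by 2^4 − 1 = 15.
Result: 0.9134257456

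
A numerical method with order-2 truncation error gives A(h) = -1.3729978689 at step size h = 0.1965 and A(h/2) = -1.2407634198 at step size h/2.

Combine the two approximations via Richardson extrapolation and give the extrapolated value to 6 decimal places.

-1.196685

r = 2, so 2^r = 4.
Weighted: (-4.9630536792) − (-1.3729978689) = -3.5900558103
Denominator 4 − 1 = 3.
(-3.5900558103) ÷ 3 = -1.1966852701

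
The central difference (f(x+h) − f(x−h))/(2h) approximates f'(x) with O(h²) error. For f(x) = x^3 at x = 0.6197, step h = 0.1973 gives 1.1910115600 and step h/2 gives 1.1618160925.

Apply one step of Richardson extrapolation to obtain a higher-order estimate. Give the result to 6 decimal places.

1.152084

r = 2: numerator weight 4, denominator 3.
4 × 1.1618160925 − 1.1910115600 = 3.4562528100
3.4562528100 ÷ 3 = 1.1520842700
Correction |R − A(h/2)| = 9.732e-03; gap |A(h/2) − A(h)| = 2.920e-02.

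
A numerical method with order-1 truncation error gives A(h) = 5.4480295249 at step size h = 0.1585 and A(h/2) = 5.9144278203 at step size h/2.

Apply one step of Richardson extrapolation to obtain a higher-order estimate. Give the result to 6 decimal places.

r = 1, so 2^r = 2.
2·5.9144278203 = 11.8288556406; 11.8288556406 − 5.4480295249 = 6.3808261157
6.3808261157 ÷ 1 = 6.3808261157

6.380826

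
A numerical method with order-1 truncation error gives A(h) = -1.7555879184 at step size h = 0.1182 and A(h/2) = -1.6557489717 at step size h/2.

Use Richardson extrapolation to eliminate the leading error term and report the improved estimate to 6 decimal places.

-1.555910

r = 1, so 2^r = 2.
Numerator 2 × A(h/2) − A(h) = 2 × (-1.6557489717) − (-1.7555879184) = -1.5559100250
Denominator 2 − 1 = 1.
(-1.5559100250) ÷ 1 = -1.5559100250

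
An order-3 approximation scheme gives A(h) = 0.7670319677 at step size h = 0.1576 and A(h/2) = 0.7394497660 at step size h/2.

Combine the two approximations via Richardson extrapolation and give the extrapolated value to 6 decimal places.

0.735509

With r = 3 the leading error scales as h^3, so the weight is 2^3 = 8.
8×0.7394497660 = 5.9155981280; subtract 0.7670319677 → 5.1485661603
Denominator 8 − 1 = 7.
R = 5.1485661603/7 = 0.7355094515
Shift from A(h/2): −0.0039403145.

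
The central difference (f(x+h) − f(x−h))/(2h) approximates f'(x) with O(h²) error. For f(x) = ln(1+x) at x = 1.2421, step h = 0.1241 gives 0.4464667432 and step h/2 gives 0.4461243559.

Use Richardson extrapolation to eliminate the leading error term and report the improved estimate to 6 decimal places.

Error is O(h^2); halving h shrinks it by 2^2 = 4.
4*0.4461243559 = 1.7844974236; subtract 0.4464667432 → 1.3380306804
R = 1.3380306804/3 = 0.4460102268
Gap between inputs: 3.424e-04; correction applied: −0.0001141291.

0.446010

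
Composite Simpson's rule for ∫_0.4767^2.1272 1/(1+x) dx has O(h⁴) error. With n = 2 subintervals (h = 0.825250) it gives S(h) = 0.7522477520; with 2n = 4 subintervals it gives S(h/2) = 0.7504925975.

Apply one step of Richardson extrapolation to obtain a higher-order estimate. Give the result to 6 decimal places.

0.750376

Method order is 4; weight 2^4 = 16.
Difference of the inputs: 0.7504925975 − 0.7522477520 = -0.0017551545
Divide by 2^4 − 1 = 15: (-0.0017551545)/15 = -0.0001170103
R = A(h/2) + (A(h/2) − A(h))/15 = 0.7504925975 − 0.0001170103 = 0.7503755872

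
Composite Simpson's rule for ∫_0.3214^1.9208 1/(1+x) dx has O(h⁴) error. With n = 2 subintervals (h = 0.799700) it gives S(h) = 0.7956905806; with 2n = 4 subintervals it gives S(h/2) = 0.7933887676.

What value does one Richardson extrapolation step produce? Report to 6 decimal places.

0.793235

With r = 4 the leading error scales as h^4, so the weight is 2^4 = 16.
A(h/2) − A(h) = 0.7933887676 − 0.7956905806 = -0.0023018130
Correction (A(h/2) − A(h))/(16 − 1) = (-0.0023018130)/15 = -0.0001534542
R = A(h/2) + (A(h/2) − A(h))/15 = 0.7933887676 − 0.0001534542 = 0.7932353134
Gap between inputs: 2.302e-03; correction applied: −0.0001534542.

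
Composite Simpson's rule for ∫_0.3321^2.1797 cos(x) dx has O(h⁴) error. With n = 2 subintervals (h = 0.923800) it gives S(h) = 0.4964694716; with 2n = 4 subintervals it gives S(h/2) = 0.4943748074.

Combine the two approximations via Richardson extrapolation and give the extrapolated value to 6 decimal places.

0.494235

Error is O(h^4); halving h shrinks it by 2^4 = 16.
16*0.4943748074 − 0.4964694716 = 7.4135274468
(16*0.4943748074 − 0.4964694716)/(16 − 1) = 0.4942351631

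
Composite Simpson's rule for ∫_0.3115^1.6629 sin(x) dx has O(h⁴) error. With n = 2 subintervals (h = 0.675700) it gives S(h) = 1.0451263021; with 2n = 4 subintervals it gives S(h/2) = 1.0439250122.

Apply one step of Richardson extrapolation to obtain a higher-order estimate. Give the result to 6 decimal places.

Order 4 gives 2^r = 16 and 2^r − 1 = 15.
16*1.0439250122 − 1.0451263021 = 15.6576738931
Extrapolated: 15.6576738931 / 15 = 1.0438449262
Correction |R − A(h/2)| = 8.009e-05; gap |A(h/2) − A(h)| = 1.201e-03.

1.043845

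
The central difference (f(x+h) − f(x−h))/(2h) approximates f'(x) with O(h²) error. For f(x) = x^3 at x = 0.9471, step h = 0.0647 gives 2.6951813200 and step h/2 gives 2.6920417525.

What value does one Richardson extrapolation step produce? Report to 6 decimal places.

2.690995

The method has order 2: 2^2 = 4.
Numerator 4×A(h/2) − A(h) = 4×2.6920417525 − 2.6951813200 = 8.0729856900
Denominator 4 − 1 = 3.
R = 8.0729856900/3 = 2.6909952300
Shift from A(h/2): −0.0010465225.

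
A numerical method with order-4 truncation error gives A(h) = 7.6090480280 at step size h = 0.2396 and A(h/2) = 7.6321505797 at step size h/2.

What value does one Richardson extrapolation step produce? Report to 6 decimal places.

r = 4, so 2^r = 16.
2^4 × A(h/2) = 122.1144092752; minus A(h) gives 114.5053612472.
114.5053612472 ÷ 15 = 7.6336907498

7.633691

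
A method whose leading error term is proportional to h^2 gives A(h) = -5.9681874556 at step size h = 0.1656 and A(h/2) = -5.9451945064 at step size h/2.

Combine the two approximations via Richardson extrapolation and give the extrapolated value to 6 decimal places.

-5.937530

r = 2: numerator weight 4, denominator 3.
4·(-5.9451945064) = -23.7807780256; (-23.7807780256) − (-5.9681874556) = -17.8125905700
R = (-17.8125905700)/3 = -5.9375301900
Correction |R − A(h/2)| = 7.664e-03; gap |A(h/2) − A(h)| = 2.299e-02.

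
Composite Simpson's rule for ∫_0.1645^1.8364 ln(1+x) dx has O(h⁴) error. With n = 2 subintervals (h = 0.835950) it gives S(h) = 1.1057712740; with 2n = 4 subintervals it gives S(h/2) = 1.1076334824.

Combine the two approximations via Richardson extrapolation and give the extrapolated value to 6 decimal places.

With r = 4 the leading error scales as h^4, so the weight is 2^4 = 16.
16*1.1076334824 = 17.7221357184; subtract 1.1057712740 → 16.6163644444
Divide by 2^4 − 1 = 15.
Result: 1.1077576296
Correction |R − A(h/2)| = 1.241e-04; gap |A(h/2) − A(h)| = 1.862e-03.

1.107758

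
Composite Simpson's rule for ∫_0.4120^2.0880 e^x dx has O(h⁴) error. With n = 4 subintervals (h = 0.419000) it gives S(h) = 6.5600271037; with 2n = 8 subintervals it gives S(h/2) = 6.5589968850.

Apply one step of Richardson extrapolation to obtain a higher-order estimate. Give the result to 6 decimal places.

6.558928

Leading term ∝ h^4; use weight 16 = 2^4.
16*6.5589968850 − 6.5600271037 = 98.3839230563
Divide by 2^4 − 1 = 15.
R = 98.3839230563/15 = 6.5589282038
Gap between inputs: 1.030e-03; correction applied: −0.0000686812.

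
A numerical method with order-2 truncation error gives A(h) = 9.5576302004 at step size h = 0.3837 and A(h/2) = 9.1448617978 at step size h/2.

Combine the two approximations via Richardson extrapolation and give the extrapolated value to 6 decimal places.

9.007272

Order 2 gives 2^r = 4 and 2^r − 1 = 3.
Difference of the inputs: 9.1448617978 − 9.5576302004 = -0.4127684026
Divide by 2^2 − 1 = 3: (-0.4127684026)/3 = -0.1375894675
R = 9.1448617978 − 0.1375894675 = 9.0072723303
Shift from A(h/2): −0.1375894675.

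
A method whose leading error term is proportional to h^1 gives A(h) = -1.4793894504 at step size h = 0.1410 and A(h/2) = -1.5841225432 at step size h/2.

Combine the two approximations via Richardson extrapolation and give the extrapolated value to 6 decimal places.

-1.688856

Error is O(h^1); halving h shrinks it by 2^1 = 2.
2×(-1.5841225432) = -3.1682450864; subtract (-1.4793894504) → -1.6888556360
Denominator 2 − 1 = 1.
(-1.6888556360) ÷ 1 = -1.6888556360
Gap between inputs: 1.047e-01; correction applied: −0.1047330928.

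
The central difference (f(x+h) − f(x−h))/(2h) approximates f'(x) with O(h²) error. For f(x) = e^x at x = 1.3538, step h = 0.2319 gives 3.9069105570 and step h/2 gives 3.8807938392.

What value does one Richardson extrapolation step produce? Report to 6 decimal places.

Order 2 gives 2^r = 4 and 2^r − 1 = 3.
Weighted: 15.5231753568 − 3.9069105570 = 11.6162647998
11.6162647998 ÷ 3 = 3.8720882666

3.872088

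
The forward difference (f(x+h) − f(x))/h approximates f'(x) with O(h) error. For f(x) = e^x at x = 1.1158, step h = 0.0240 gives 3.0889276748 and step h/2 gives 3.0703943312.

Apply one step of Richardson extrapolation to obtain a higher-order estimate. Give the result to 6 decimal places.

3.051861

r = 1, so 2^r = 2.
2^1 × A(h/2) = 6.1407886624; minus A(h) gives 3.0518609876.
(2 × 3.0703943312 − 3.0889276748)/(2 − 1) = 3.0518609876
Correction |R − A(h/2)| = 1.853e-02; gap |A(h/2) − A(h)| = 1.853e-02.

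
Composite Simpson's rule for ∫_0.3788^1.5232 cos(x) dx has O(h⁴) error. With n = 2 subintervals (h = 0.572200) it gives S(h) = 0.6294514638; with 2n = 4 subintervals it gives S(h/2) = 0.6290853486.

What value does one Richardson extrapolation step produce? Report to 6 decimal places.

0.629061

r = 4: numerator weight 16, denominator 15.
2^4*A(h/2) = 10.0653655776; minus A(h) gives 9.4359141138.
Divide by 2^4 − 1 = 15.
9.4359141138 ÷ 15 = 0.6290609409
Gap between inputs: 3.661e-04; correction applied: −0.0000244077.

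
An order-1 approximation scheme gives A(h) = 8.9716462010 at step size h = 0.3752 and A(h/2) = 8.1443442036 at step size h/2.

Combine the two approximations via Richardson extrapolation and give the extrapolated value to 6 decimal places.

With r = 1 the leading error scales as h^1, so the weight is 2^1 = 2.
2×8.1443442036 = 16.2886884072; subtract 8.9716462010 → 7.3170422062
R = 7.3170422062/1 = 7.3170422062

7.317042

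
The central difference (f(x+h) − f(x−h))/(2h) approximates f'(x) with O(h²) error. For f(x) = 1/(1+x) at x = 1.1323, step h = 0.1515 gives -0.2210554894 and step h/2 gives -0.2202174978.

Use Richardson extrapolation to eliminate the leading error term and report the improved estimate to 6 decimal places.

-0.219938

Leading term ∝ h^2; use weight 4 = 2^2.
Top: 4(-0.2202174978) − (-0.2210554894) = -0.6598145018
(4·(-0.2202174978) − (-0.2210554894))/(4 − 1) = -0.2199381673
Gap between inputs: 8.380e-04; correction applied: +0.0002793305.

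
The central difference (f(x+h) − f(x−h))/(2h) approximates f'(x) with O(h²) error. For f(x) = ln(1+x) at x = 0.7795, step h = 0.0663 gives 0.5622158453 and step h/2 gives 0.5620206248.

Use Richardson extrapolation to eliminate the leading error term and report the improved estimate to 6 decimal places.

0.561956

Leading term ∝ h^2; use weight 4 = 2^2.
4*0.5620206248 − 0.5622158453 = 1.6858666539
1.6858666539 ÷ 3 = 0.5619555513
Gap between inputs: 1.952e-04; correction applied: −0.0000650735.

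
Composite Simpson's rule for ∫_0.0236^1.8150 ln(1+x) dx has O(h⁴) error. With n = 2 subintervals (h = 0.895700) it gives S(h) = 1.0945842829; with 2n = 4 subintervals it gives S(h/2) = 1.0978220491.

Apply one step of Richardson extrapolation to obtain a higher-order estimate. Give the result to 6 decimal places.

1.098038

Order 4 gives 2^r = 16 and 2^r − 1 = 15.
16*1.0978220491 − 1.0945842829 = 16.4705685027
Denominator 16 − 1 = 15.
So the Richardson estimate is 1.0980379002.
Correction |R − A(h/2)| = 2.159e-04; gap |A(h/2) − A(h)| = 3.238e-03.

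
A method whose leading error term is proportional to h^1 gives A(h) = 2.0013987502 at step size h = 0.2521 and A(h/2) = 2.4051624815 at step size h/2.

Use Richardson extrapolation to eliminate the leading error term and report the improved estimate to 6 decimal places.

2.808926

Method order is 1; weight 2^1 = 2.
2 × 2.4051624815 = 4.8103249630; subtract 2.0013987502 → 2.8089262128
Divide by 2^1 − 1 = 1.
(2 × 2.4051624815 − 2.0013987502)/(2 − 1) = 2.8089262128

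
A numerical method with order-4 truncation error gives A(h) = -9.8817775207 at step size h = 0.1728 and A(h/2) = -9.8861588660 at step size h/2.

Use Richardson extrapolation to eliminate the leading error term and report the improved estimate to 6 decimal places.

-9.886451

Method order is 4; weight 2^4 = 16.
16·(-9.8861588660) = -158.1785418560; subtract (-9.8817775207) → -148.2967643353
Extrapolated: (-148.2967643353) / 15 = -9.8864509557
Correction |R − A(h/2)| = 2.921e-04; gap |A(h/2) − A(h)| = 4.381e-03.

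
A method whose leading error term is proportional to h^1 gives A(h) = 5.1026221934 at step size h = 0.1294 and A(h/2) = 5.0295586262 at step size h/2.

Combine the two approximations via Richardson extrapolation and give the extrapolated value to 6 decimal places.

4.956495

The method has order 1: 2^1 = 2.
2*5.0295586262 − 5.1026221934 = 4.9564950590
Denominator 2 − 1 = 1.
R = 4.9564950590/1 = 4.9564950590
Correction |R − A(h/2)| = 7.306e-02; gap |A(h/2) − A(h)| = 7.306e-02.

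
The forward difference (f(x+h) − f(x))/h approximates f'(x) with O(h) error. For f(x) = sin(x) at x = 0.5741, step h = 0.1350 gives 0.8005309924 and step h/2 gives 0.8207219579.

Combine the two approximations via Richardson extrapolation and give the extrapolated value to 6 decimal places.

Error is O(h^1); halving h shrinks it by 2^1 = 2.
Top: 2(0.8207219579) − (0.8005309924) = 0.8409129234
Divide by 2^1 − 1 = 1.
Result: 0.8409129234
Shift from A(h/2): +0.0201909655.

0.840913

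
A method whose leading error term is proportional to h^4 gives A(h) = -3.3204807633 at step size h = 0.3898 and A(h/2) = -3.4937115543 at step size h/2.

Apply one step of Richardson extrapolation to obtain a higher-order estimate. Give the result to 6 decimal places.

-3.505260

Method order is 4; weight 2^4 = 16.
Weighted: (-55.8993848688) − (-3.3204807633) = -52.5789041055
(16·(-3.4937115543) − (-3.3204807633))/(16 − 1) = -3.5052602737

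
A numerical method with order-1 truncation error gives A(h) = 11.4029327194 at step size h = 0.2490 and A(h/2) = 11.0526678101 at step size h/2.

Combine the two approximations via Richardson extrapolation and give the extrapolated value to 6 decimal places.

10.702403

r = 1, so 2^r = 2.
2·11.0526678101 = 22.1053356202; subtract 11.4029327194 → 10.7024029008
(2·11.0526678101 − 11.4029327194)/(2 − 1) = 10.7024029008
Gap between inputs: 3.503e-01; correction applied: −0.3502649093.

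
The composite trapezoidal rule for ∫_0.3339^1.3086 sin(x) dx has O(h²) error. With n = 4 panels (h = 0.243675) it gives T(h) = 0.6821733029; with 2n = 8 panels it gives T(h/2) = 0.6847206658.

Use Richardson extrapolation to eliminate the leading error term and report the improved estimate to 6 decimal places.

0.685570

With r = 2 the leading error scales as h^2, so the weight is 2^2 = 4.
Top: 4(0.6847206658) − (0.6821733029) = 2.0567093603
2.0567093603 ÷ 3 = 0.6855697868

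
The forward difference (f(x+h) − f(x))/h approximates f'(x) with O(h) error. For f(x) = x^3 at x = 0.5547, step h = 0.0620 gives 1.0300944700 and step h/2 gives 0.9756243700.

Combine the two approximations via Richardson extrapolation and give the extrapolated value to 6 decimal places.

0.921154

With r = 1 the leading error scales as h^1, so the weight is 2^1 = 2.
Weighted: 1.9512487400 − 1.0300944700 = 0.9211542700
Extrapolated: 0.9211542700 / 1 = 0.9211542700
Correction |R − A(h/2)| = 5.447e-02; gap |A(h/2) − A(h)| = 5.447e-02.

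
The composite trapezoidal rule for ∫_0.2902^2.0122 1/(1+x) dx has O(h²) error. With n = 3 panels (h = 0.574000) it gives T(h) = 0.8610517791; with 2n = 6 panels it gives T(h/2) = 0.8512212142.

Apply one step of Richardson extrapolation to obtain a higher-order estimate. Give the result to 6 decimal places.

With r = 2 the leading error scales as h^2, so the weight is 2^2 = 4.
4*0.8512212142 = 3.4048848568; subtract 0.8610517791 → 2.5438330777
Divide by 2^2 − 1 = 3.
2.5438330777 ÷ 3 = 0.8479443592

0.847944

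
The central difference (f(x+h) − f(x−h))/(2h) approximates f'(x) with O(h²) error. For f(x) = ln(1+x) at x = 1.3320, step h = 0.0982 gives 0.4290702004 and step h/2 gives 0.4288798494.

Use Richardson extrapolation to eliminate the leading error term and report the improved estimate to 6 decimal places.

Leading term ∝ h^2; use weight 4 = 2^2.
4·0.4288798494 − 0.4290702004 = 1.2864491972
(4·0.4288798494 − 0.4290702004)/(4 − 1) = 0.4288163991
Correction |R − A(h/2)| = 6.345e-05; gap |A(h/2) − A(h)| = 1.904e-04.

0.428816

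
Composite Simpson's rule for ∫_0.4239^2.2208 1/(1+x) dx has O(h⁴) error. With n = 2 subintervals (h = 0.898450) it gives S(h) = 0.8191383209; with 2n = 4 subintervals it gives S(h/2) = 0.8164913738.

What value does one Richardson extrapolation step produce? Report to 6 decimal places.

0.816315

r = 4, so 2^r = 16.
Numerator 16*A(h/2) − A(h) = 16*0.8164913738 − 0.8191383209 = 12.2447236599
Denominator 16 − 1 = 15.
Extrapolated: 12.2447236599 / 15 = 0.8163149107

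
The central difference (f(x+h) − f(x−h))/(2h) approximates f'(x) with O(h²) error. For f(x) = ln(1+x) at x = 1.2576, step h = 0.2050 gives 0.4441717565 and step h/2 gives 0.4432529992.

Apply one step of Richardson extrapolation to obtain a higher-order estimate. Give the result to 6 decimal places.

0.442947

r = 2, so 2^r = 4.
2^2 × A(h/2) = 1.7730119968; minus A(h) gives 1.3288402403.
Denominator 4 − 1 = 3.
R = 1.3288402403/3 = 0.4429467468
Shift from A(h/2): −0.0003062524.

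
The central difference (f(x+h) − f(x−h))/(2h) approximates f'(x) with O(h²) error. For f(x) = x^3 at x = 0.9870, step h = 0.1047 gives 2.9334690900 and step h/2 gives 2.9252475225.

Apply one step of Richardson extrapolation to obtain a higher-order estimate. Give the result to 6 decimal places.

2.922507

Order 2 gives 2^r = 4 and 2^r − 1 = 3.
4×2.9252475225 = 11.7009900900; 11.7009900900 − 2.9334690900 = 8.7675210000
Extrapolated: 8.7675210000 / 3 = 2.9225070000
Correction |R − A(h/2)| = 2.741e-03; gap |A(h/2) − A(h)| = 8.222e-03.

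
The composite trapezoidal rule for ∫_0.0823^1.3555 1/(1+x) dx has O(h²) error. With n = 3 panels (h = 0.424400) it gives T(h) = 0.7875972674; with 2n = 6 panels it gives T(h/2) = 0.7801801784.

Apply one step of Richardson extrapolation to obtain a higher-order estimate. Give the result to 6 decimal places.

r = 2, so 2^r = 4.
Weighted: 3.1207207136 − 0.7875972674 = 2.3331234462
Extrapolated: 2.3331234462 / 3 = 0.7777078154
Gap between inputs: 7.417e-03; correction applied: −0.0024723630.

0.777708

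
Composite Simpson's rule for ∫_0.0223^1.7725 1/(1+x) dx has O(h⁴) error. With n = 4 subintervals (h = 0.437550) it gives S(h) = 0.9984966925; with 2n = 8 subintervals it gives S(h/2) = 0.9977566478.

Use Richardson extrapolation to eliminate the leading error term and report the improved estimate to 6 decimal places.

0.997707

The method has order 4: 2^4 = 16.
Numerator 16·A(h/2) − A(h) = 16·0.9977566478 − 0.9984966925 = 14.9656096723
(16·0.9977566478 − 0.9984966925)/(16 − 1) = 0.9977073115
Shift from A(h/2): −0.0000493363.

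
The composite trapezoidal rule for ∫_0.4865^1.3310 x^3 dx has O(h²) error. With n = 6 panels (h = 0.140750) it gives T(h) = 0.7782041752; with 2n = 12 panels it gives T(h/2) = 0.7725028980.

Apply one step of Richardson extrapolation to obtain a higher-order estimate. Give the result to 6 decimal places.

0.770602

With r = 2 the leading error scales as h^2, so the weight is 2^2 = 4.
Difference of the inputs: 0.7725028980 − 0.7782041752 = -0.0057012772
Divide by 2^2 − 1 = 3: (-0.0057012772)/3 = -0.0019004257
R = A(h/2) + (A(h/2) − A(h))/3 = 0.7725028980 − 0.0019004257 = 0.7706024723
Gap between inputs: 5.701e-03; correction applied: −0.0019004257.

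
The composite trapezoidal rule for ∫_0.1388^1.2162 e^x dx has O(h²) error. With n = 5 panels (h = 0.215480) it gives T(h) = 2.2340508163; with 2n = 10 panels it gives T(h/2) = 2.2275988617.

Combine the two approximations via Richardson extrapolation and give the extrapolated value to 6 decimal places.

2.225448

The method has order 2: 2^2 = 4.
4×2.2275988617 − 2.2340508163 = 6.6763446305
6.6763446305 ÷ 3 = 2.2254482102
Correction |R − A(h/2)| = 2.151e-03; gap |A(h/2) − A(h)| = 6.452e-03.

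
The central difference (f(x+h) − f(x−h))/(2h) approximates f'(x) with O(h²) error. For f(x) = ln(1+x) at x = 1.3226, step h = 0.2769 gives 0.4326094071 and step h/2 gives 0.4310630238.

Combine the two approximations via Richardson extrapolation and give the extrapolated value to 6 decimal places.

0.430548

r = 2, so 2^r = 4.
Weighted: 1.7242520952 − 0.4326094071 = 1.2916426881
Divide by 2^2 − 1 = 3.
1.2916426881 ÷ 3 = 0.4305475627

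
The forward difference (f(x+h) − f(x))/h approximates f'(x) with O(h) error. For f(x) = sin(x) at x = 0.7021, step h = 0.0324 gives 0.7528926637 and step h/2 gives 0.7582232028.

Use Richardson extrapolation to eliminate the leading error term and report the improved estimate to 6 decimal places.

0.763554

r = 1: numerator weight 2, denominator 1.
2 × 0.7582232028 = 1.5164464056; 1.5164464056 − 0.7528926637 = 0.7635537419
Divide by 2^1 − 1 = 1.
0.7635537419 ÷ 1 = 0.7635537419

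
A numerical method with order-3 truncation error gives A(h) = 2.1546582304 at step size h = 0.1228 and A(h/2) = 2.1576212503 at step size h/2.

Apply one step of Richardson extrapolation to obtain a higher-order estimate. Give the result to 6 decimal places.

With r = 3 the leading error scales as h^3, so the weight is 2^3 = 8.
8 × 2.1576212503 = 17.2609700024; subtract 2.1546582304 → 15.1063117720
15.1063117720 ÷ 7 = 2.1580445389
Correction |R − A(h/2)| = 4.233e-04; gap |A(h/2) − A(h)| = 2.963e-03.

2.158045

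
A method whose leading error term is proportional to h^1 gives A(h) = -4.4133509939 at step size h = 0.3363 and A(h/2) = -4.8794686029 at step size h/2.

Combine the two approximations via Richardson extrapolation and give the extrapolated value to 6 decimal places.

Error is O(h^1); halving h shrinks it by 2^1 = 2.
Top: 2(-4.8794686029) − (-4.4133509939) = -5.3455862119
Denominator 2 − 1 = 1.
(-5.3455862119) ÷ 1 = -5.3455862119
Shift from A(h/2): −0.4661176090.

-5.345586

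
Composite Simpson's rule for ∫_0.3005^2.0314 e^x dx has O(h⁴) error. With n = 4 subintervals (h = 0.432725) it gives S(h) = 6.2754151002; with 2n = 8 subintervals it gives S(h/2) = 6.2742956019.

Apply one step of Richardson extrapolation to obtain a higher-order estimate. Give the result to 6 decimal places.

r = 4: numerator weight 16, denominator 15.
16·6.2742956019 − 6.2754151002 = 94.1133145302
Divide by 2^4 − 1 = 15.
Extrapolated: 94.1133145302 / 15 = 6.2742209687

6.274221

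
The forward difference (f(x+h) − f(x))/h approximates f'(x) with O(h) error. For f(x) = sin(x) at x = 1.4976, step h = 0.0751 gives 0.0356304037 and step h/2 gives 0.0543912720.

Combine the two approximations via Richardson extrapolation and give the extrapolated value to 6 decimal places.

0.073152

The method has order 1: 2^1 = 2.
Numerator 2*A(h/2) − A(h) = 2*0.0543912720 − 0.0356304037 = 0.0731521403
(2*0.0543912720 − 0.0356304037)/(2 − 1) = 0.0731521403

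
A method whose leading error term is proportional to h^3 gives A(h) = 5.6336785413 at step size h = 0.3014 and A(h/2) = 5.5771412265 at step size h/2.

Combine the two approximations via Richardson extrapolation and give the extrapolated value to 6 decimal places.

r = 3, so 2^r = 8.
8*5.5771412265 = 44.6171298120; 44.6171298120 − 5.6336785413 = 38.9834512707
Extrapolated: 38.9834512707 / 7 = 5.5690644672

5.569064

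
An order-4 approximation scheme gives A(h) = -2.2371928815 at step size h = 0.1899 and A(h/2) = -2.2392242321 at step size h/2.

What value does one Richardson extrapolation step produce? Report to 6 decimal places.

-2.239360

Leading term ∝ h^4; use weight 16 = 2^4.
Top: 16(-2.2392242321) − (-2.2371928815) = -33.5903948321
(16 × (-2.2392242321) − (-2.2371928815))/(16 − 1) = -2.2393596555
Correction |R − A(h/2)| = 1.354e-04; gap |A(h/2) − A(h)| = 2.031e-03.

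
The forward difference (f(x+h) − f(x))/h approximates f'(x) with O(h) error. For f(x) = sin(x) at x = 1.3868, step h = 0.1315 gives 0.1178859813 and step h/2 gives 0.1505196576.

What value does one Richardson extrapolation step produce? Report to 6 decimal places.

0.183153

With r = 1 the leading error scales as h^1, so the weight is 2^1 = 2.
2*0.1505196576 − 0.1178859813 = 0.1831533339
Divide by 2^1 − 1 = 1.
Extrapolated: 0.1831533339 / 1 = 0.1831533339
Correction |R − A(h/2)| = 3.263e-02; gap |A(h/2) − A(h)| = 3.263e-02.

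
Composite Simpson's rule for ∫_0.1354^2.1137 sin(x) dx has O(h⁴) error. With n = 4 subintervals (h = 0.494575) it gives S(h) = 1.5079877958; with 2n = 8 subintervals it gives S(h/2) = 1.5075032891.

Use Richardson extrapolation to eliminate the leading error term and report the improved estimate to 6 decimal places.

1.507471

Method order is 4; weight 2^4 = 16.
16*1.5075032891 − 1.5079877958 = 22.6120648298
Divide by 2^4 − 1 = 15.
So the Richardson estimate is 1.5074709887.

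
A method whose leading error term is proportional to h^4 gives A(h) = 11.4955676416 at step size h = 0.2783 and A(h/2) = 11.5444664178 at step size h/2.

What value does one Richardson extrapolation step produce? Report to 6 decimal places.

Method order is 4; weight 2^4 = 16.
16×11.5444664178 = 184.7114626848; subtract 11.4955676416 → 173.2158950432
Extrapolated: 173.2158950432 / 15 = 11.5477263362
Gap between inputs: 4.890e-02; correction applied: +0.0032599184.

11.547726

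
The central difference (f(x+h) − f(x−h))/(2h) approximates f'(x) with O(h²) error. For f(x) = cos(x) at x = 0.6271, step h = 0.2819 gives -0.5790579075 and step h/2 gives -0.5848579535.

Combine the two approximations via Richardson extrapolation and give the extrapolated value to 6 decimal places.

Method order is 2; weight 2^2 = 4.
4 × (-0.5848579535) − (-0.5790579075) = -1.7603739065
Divide by 2^2 − 1 = 3.
Result: -0.5867913022

-0.586791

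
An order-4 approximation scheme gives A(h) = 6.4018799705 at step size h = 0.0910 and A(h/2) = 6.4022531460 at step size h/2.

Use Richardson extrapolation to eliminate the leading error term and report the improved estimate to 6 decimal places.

6.402278

Method order is 4; weight 2^4 = 16.
16*6.4022531460 = 102.4360503360; 102.4360503360 − 6.4018799705 = 96.0341703655
Denominator 16 − 1 = 15.
96.0341703655 ÷ 15 = 6.4022780244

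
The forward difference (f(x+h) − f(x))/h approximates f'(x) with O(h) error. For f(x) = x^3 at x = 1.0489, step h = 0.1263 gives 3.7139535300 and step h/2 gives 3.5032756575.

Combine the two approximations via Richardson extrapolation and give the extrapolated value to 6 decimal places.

3.292598

Leading term ∝ h^1; use weight 2 = 2^1.
2*3.5032756575 − 3.7139535300 = 3.2925977850
Extrapolated: 3.2925977850 / 1 = 3.2925977850
Shift from A(h/2): −0.2106778725.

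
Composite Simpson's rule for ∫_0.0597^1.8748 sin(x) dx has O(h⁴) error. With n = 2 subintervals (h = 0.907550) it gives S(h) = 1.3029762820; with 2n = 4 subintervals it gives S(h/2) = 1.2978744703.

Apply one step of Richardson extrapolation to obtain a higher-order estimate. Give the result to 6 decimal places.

Error is O(h^4); halving h shrinks it by 2^4 = 16.
16·1.2978744703 − 1.3029762820 = 19.4630152428
R = 19.4630152428/15 = 1.2975343495
Correction |R − A(h/2)| = 3.401e-04; gap |A(h/2) − A(h)| = 5.102e-03.

1.297534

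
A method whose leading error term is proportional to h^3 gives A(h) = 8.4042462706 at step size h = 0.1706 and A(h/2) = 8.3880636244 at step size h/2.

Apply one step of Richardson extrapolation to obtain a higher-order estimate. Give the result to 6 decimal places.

8.385752

Error is O(h^3); halving h shrinks it by 2^3 = 8.
Top: 8(8.3880636244) − (8.4042462706) = 58.7002627246
Denominator 8 − 1 = 7.
Result: 8.3857518178
Correction |R − A(h/2)| = 2.312e-03; gap |A(h/2) − A(h)| = 1.618e-02.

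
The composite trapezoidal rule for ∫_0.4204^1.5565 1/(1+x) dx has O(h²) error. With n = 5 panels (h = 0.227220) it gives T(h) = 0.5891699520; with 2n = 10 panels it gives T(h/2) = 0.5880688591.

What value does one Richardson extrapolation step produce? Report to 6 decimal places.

With r = 2 the leading error scales as h^2, so the weight is 2^2 = 4.
4×0.5880688591 = 2.3522754364; 2.3522754364 − 0.5891699520 = 1.7631054844
Denominator 4 − 1 = 3.
Result: 0.5877018281
Shift from A(h/2): −0.0003670310.

0.587702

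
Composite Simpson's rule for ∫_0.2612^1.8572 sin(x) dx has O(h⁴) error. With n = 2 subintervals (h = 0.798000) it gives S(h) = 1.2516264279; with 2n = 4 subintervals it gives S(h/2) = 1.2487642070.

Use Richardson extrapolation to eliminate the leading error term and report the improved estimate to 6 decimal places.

1.248573

Method order is 4; weight 2^4 = 16.
2^4·A(h/2) = 19.9802273120; minus A(h) gives 18.7286008841.
18.7286008841 ÷ 15 = 1.2485733923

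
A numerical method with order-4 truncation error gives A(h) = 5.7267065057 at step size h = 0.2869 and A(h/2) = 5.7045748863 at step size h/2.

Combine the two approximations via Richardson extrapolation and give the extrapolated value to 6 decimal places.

Leading term ∝ h^4; use weight 16 = 2^4.
A(h/2) − A(h) = 5.7045748863 − 5.7267065057 = -0.0221316194
Correction (A(h/2) − A(h))/(16 − 1) = (-0.0221316194)/15 = -0.0014754413
R = 5.7045748863 − 0.0014754413 = 5.7030994450

5.703099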